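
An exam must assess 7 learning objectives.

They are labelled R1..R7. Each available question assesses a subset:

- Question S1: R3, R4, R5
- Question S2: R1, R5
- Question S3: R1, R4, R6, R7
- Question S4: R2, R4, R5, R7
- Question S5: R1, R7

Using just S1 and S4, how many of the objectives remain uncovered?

Union of S1, S4 = {R2, R3, R4, R5, R7}.
Not covered: R1, R6 — 2 objectives.

2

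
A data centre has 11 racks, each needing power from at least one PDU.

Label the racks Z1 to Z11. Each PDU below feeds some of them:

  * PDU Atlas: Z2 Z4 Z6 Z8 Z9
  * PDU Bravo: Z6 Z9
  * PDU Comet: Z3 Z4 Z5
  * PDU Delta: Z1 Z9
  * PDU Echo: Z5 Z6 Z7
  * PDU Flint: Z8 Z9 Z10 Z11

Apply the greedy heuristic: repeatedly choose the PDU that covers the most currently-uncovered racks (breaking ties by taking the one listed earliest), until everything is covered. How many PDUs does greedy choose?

Greedy: pick Atlas (covers 5 new) → pick Comet (covers 2 new) → pick Flint (covers 2 new) → pick Delta (covers 1 new) → pick Echo (covers 1 new). Total picks: 5.

5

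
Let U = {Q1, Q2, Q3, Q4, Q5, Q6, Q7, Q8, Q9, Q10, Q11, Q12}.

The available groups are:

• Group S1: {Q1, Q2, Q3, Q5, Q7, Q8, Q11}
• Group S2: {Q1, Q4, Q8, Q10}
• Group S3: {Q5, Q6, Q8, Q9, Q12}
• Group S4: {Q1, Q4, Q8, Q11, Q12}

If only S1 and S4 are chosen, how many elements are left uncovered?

Union of S1, S4 = {Q1, Q2, Q3, Q4, Q5, Q7, Q8, Q11, Q12}.
Not covered: Q6, Q9, Q10 — 3 elements.

3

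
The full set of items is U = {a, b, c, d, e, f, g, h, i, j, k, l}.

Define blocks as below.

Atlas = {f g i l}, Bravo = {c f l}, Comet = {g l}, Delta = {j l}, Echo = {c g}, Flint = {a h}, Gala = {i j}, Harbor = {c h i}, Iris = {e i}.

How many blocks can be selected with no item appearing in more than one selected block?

4

Delta, Echo, Flint, Iris are pairwise disjoint (Delta={j,l}; Echo={c,g}; Flint={a,h}; Iris={e,i}).
Every remaining block overlaps one of these, and no 5 of the listed blocks are pairwise disjoint, so 4 is the maximum.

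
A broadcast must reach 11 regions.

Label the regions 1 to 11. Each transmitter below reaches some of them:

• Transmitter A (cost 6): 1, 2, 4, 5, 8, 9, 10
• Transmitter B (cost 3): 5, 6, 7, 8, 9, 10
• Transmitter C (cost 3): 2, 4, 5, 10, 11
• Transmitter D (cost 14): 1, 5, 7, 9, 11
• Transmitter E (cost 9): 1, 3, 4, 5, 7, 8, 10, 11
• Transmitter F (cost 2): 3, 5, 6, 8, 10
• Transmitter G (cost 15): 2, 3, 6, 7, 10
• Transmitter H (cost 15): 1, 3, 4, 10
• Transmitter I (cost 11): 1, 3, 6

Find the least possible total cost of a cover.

14

A, B, C, F together cover every region (A ∪ B ∪ C ∪ F = {1, 2, 3, 4, 5, 6, 7, 8, 9, 10, 11}); total cost 6 + 3 + 3 + 2 = 14.
No covering selection has total cost below 14.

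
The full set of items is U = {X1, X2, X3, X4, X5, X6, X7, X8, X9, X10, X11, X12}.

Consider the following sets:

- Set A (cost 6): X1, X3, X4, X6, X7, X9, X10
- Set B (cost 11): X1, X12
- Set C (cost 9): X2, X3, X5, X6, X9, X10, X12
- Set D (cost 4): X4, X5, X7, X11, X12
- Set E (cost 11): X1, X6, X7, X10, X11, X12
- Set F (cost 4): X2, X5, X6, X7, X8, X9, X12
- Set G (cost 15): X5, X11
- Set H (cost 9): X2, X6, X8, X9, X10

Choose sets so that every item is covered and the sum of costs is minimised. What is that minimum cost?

A, D, F together cover every item (A ∪ D ∪ F = {X1, X2, X3, X4, X5, X6, X7, X8, X9, X10, X11, X12}); total cost 6 + 4 + 4 = 14.
No covering selection has total cost below 14.

14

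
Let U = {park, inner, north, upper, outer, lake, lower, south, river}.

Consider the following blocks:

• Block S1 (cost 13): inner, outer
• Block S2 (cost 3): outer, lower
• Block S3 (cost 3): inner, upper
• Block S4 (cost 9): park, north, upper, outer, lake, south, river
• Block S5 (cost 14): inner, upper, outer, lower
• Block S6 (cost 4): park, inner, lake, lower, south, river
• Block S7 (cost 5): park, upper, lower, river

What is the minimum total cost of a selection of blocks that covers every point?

13

S4, S6 together cover every point (S4 ∪ S6 = {park, inner, north, upper, outer, lake, lower, south, river}); total cost 9 + 4 = 13.
The greedy pick S6, S2, S3, S4 costs 19; no covering selection beats 13.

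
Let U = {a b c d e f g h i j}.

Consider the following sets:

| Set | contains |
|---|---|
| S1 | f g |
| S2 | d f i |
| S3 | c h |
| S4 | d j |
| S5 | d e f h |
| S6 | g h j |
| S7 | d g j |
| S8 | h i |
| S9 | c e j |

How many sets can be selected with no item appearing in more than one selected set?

3

S1, S8, S9 are pairwise disjoint (S1={f,g}; S8={h,i}; S9={c,e,j}).
Every remaining set overlaps one of these, and no 4 of the listed sets are pairwise disjoint, so 3 is the maximum.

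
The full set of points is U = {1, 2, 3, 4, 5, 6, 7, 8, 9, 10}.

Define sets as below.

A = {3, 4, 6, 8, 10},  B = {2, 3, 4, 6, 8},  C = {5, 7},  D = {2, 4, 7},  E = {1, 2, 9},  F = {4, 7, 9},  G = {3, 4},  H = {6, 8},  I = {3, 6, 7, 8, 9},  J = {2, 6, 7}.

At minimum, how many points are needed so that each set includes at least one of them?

The 4 points {4, 6, 7, 9} hit every set.
The sets C, E, G, H are pairwise disjoint, so any hitting set needs a separate point for each — at least 4. Hence 4 is optimal.

4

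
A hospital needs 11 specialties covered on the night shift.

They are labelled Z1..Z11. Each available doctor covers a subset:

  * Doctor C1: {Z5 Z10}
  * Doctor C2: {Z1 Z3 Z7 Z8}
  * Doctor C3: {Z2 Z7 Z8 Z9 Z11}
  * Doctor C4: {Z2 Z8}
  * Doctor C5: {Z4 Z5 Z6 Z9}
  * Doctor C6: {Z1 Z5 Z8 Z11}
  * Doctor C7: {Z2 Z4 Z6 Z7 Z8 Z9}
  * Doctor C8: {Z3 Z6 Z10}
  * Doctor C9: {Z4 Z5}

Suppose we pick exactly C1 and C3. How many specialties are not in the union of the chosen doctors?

4

Union of C1, C3 = {Z2, Z5, Z7, Z8, Z9, Z10, Z11}.
Not covered: Z1, Z3, Z4, Z6 — 4 specialties.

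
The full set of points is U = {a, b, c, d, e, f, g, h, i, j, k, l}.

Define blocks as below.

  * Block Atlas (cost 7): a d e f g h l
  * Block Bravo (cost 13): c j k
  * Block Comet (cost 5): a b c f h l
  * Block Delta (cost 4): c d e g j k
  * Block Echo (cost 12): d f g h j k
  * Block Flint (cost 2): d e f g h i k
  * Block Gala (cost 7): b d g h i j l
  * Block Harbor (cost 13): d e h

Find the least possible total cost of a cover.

11

Comet, Delta, Flint together cover every point (Comet ∪ Delta ∪ Flint = {a, b, c, d, e, f, g, h, i, j, k, l}); total cost 5 + 4 + 2 = 11.
No covering selection has total cost below 11.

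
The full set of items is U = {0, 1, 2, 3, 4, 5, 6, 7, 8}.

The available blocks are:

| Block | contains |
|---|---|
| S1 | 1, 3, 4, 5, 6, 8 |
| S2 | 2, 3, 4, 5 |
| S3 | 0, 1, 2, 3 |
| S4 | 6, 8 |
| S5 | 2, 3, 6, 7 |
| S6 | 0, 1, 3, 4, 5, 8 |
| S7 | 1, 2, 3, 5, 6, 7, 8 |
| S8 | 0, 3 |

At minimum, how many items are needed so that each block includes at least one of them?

Take H = {3, 6}. Each listed block contains at least one of these, so H is a hitting set of size 2.
The blocks S4, S8 are pairwise disjoint, so any hitting set needs a separate item for each — at least 2. Hence 2 is optimal.

2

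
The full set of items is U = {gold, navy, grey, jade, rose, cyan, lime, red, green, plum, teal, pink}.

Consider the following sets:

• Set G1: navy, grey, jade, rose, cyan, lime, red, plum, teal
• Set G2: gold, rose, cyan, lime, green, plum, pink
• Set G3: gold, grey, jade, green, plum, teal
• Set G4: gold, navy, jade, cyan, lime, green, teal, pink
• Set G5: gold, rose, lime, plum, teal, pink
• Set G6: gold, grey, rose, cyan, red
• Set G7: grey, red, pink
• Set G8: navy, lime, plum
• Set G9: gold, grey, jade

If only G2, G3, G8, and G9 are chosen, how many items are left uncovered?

Union of G2, G3, G8, G9 = {gold, navy, grey, jade, rose, cyan, lime, green, plum, teal, pink}.
Not covered: red — 1 item.

1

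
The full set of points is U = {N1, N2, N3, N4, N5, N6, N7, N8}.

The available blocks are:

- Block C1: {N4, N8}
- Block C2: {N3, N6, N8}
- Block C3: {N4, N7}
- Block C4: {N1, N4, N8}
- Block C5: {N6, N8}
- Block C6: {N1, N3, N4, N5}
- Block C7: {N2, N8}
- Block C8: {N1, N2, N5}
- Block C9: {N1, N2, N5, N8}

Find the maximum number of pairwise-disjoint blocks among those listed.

3

C2, C3, C8 are pairwise disjoint (C2={N3,N6,N8}; C3={N4,N7}; C8={N1,N2,N5}).
Every remaining block overlaps one of these, and no 4 of the listed blocks are pairwise disjoint, so 3 is the maximum.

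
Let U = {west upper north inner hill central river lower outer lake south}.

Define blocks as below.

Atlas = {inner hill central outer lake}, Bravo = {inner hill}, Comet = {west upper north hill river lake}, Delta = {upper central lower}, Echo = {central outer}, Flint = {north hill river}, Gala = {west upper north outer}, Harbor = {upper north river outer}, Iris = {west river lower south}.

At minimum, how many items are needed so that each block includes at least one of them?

H = {hill, lower, outer} meets every block (each contains at least one member of H), and |H| = 3.
The blocks Bravo, Echo, Iris are pairwise disjoint, so any hitting set needs a separate item for each — at least 3. Hence 3 is optimal.

3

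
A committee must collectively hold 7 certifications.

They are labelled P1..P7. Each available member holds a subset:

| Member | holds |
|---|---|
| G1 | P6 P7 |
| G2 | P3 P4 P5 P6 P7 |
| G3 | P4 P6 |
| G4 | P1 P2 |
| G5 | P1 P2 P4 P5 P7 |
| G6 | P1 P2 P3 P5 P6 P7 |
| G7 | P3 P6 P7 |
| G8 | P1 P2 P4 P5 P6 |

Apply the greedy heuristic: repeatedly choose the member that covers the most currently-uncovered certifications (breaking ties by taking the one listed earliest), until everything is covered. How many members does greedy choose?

2

Greedy: pick G6 (covers 6 new) → pick G2 (covers 1 new). Total picks: 2.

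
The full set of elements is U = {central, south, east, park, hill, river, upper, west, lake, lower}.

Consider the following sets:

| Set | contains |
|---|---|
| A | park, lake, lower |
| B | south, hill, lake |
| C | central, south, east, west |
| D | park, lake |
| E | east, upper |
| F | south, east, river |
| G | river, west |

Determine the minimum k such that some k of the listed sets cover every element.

A and B and C and E and G together: A ∪ B ∪ C ∪ E ∪ G = {central, south, east, park, hill, river, upper, west, lake, lower} — every element is covered.
No 4 of the 7 sets cover everything (all 35 combinations miss at least one element), so 5 is optimal.

5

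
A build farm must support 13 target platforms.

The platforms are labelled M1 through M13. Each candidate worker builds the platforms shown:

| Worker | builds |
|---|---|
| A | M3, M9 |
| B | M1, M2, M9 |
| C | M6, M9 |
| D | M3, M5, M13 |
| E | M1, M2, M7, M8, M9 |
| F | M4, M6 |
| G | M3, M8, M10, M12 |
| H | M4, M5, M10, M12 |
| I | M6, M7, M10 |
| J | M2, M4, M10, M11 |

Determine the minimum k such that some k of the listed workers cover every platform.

5

Take {D, E, F, G, J}. Their union is {M1, M2, M3, M4, M5, M6, M7, M8, M9, M10, M11, M12, M13}, which is all 13 platforms.
No 4 of the 10 workers cover everything (all 210 combinations miss at least one platform), so 5 is optimal.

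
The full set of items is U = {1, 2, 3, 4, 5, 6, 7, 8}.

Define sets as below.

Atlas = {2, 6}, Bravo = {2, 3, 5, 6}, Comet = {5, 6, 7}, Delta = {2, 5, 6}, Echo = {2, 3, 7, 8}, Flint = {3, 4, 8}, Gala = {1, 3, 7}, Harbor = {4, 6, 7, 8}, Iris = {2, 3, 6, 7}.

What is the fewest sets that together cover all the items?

Delta, Flint, and Gala cover everything between them: the union {1, 2, 3, 4, 5, 6, 7, 8} is all of U.
Only Gala contains 1, so Gala is forced; the remaining 5 items need at least 2 more sets (each remaining set adds at most 3) — so at least 3 sets are needed, and 3 is optimal.

3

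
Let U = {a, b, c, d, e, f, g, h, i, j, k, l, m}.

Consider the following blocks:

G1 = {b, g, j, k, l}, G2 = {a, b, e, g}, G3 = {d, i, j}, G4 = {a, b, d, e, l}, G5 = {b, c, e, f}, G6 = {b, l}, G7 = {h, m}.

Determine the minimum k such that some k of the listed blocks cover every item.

5

Take {G1, G3, G4, G5, G7}. Their union is {a, b, c, d, e, f, g, h, i, j, k, l, m}, which is all 13 items.
No 4 of the 7 blocks cover everything (all 35 combinations miss at least one item), so 5 is optimal.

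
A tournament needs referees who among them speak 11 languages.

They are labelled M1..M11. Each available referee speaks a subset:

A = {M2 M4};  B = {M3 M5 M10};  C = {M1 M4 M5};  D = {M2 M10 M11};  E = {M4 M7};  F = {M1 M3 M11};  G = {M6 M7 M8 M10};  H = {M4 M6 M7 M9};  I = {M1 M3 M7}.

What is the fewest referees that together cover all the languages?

5

Take {B, C, D, G, H}. Their union is {M1, M2, M3, M4, M5, M6, M7, M8, M9, M10, M11}, which is all 11 languages.
No 4 of the 9 referees cover everything (all 126 combinations miss at least one language), so 5 is optimal.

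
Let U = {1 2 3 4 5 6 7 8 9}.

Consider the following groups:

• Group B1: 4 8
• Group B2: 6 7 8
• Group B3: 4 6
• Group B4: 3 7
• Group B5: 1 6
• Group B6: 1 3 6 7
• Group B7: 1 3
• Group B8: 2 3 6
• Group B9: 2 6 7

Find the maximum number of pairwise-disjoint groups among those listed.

3

B1, B4, B5 are pairwise disjoint (B1={4,8}; B4={3,7}; B5={1,6}).
Every remaining group overlaps one of these, and no 4 of the listed groups are pairwise disjoint, so 3 is the maximum.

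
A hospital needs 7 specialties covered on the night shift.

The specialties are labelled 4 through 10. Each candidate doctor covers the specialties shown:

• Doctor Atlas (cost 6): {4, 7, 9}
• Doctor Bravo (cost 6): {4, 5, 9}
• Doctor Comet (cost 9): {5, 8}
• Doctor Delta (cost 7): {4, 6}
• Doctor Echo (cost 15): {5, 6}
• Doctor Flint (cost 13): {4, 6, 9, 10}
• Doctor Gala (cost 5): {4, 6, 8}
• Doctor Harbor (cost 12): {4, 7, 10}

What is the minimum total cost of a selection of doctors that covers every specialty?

23

Bravo, Gala, Harbor together cover every specialty (Bravo ∪ Gala ∪ Harbor = {4, 5, 6, 7, 8, 9, 10}); total cost 6 + 5 + 12 = 23.
The greedy pick Gala, Atlas, Bravo, Harbor costs 29; no covering selection beats 23.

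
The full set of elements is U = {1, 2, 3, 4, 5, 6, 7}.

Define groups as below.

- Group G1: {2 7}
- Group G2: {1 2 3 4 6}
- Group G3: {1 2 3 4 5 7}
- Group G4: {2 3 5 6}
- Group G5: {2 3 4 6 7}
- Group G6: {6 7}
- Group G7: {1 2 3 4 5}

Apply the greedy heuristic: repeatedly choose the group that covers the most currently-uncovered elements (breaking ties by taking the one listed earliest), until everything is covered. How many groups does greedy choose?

2

Greedy: pick G3 (covers 6 new) → pick G2 (covers 1 new). Total picks: 2.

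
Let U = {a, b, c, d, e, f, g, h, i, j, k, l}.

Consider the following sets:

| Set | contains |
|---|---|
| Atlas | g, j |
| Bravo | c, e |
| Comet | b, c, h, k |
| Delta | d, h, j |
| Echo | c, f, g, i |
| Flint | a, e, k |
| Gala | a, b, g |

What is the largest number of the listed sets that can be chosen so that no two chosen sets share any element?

Bravo, Delta, Gala are pairwise disjoint (Bravo={c,e}; Delta={d,h,j}; Gala={a,b,g}).
Every remaining set overlaps one of these, and no 4 of the listed sets are pairwise disjoint, so 3 is the maximum.

3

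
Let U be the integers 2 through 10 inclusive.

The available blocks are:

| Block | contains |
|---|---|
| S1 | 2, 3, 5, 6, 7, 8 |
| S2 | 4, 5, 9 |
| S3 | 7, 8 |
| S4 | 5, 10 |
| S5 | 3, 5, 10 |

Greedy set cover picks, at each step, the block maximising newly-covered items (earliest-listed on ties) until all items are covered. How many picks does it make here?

3

Greedy: pick S1 (covers 6 new) → pick S2 (covers 2 new) → pick S4 (covers 1 new). Total picks: 3.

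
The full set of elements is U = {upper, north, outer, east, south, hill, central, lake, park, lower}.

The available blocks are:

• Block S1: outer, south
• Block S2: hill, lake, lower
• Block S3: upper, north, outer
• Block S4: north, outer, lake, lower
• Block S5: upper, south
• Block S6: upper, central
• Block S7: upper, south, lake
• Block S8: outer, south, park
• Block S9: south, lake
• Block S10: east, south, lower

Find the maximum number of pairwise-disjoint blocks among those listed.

3

S2, S6, S8 are pairwise disjoint (S2={hill,lake,lower}; S6={upper,central}; S8={outer,south,park}).
Every remaining block overlaps one of these, and no 4 of the listed blocks are pairwise disjoint, so 3 is the maximum.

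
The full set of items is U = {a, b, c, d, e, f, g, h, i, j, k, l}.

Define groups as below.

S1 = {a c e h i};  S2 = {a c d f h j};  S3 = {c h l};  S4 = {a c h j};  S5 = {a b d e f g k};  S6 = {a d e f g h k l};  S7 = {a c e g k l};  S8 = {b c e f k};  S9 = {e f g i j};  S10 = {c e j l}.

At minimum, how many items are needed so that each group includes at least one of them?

T = {c, e} meets every group (each contains at least one member of T), and |T| = 2.
The groups S3, S5 are pairwise disjoint, so any hitting set needs a separate item for each — at least 2. Hence 2 is optimal.

2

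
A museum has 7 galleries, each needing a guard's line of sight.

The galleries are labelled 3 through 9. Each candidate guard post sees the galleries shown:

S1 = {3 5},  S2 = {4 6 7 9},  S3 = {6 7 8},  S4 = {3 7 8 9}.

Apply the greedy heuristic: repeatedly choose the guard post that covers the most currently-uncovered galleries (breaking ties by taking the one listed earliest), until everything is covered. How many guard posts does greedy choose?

Greedy: pick S2 (covers 4 new) → pick S1 (covers 2 new) → pick S3 (covers 1 new). Total picks: 3.

3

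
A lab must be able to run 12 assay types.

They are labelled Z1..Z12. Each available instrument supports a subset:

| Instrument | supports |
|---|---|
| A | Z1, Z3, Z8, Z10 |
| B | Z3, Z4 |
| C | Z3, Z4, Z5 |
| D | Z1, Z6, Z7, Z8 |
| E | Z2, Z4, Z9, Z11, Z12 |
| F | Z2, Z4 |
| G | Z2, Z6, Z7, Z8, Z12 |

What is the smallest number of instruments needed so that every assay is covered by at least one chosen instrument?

A and C and D and E together: A ∪ C ∪ D ∪ E = {Z1, Z2, Z3, Z4, Z5, Z6, Z7, Z8, Z9, Z10, Z11, Z12} — every assay is covered.
No 3 of the 7 instruments cover everything (all 35 combinations miss at least one assay), so 4 is optimal.

4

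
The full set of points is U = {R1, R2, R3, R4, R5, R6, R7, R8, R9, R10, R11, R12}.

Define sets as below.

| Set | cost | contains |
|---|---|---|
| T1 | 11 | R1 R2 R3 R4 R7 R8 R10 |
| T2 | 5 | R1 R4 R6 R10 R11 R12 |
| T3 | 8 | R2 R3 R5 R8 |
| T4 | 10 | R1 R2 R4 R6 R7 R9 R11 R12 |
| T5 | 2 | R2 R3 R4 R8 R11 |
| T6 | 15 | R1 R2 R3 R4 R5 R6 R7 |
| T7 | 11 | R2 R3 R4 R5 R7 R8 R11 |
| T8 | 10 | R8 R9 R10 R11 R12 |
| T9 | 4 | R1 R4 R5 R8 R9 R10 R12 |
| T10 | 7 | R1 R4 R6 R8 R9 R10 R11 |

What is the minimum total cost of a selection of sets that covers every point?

16

T4, T5, T9 together cover every point (T4 ∪ T5 ∪ T9 = {R1, R2, R3, R4, R5, R6, R7, R8, R9, R10, R11, R12}); total cost 10 + 2 + 4 = 16.
The greedy pick T5, T9, T2, T4 costs 21; no covering selection beats 16.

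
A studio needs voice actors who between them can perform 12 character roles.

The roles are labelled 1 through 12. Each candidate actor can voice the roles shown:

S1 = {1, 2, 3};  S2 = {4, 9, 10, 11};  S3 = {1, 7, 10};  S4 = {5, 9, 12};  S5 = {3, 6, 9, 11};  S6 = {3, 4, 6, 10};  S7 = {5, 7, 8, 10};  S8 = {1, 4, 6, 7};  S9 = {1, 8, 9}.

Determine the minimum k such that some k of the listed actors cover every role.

Take {S1, S2, S4, S5, S7}. Their union is {1, 2, 3, 4, 5, 6, 7, 8, 9, 10, 11, 12}, which is all 12 roles.
No 4 of the 9 actors cover everything (all 126 combinations miss at least one role), so 5 is optimal.

5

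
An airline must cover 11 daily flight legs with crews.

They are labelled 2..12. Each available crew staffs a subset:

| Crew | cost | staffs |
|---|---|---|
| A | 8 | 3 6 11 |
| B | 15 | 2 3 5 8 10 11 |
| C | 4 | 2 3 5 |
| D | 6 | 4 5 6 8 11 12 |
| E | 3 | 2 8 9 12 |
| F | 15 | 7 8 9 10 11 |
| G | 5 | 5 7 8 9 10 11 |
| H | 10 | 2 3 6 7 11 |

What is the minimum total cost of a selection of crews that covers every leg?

15

C, D, G together cover every leg (C ∪ D ∪ G = {2, 3, 4, 5, 6, 7, 8, 9, 10, 11, 12}); total cost 4 + 6 + 5 = 15.
The greedy pick E, G, D, C costs 18; no covering selection beats 15.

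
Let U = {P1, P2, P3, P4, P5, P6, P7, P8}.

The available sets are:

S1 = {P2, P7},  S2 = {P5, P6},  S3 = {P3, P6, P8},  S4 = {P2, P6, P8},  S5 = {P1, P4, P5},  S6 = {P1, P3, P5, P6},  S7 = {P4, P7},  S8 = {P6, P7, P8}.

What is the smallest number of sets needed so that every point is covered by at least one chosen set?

3

S4 and S6 and S7 together: S4 ∪ S6 ∪ S7 = {P1, P2, P3, P4, P5, P6, P7, P8} — every point is covered.
No 2 of the 8 sets cover everything (all 28 combinations miss at least one point), so 3 is optimal.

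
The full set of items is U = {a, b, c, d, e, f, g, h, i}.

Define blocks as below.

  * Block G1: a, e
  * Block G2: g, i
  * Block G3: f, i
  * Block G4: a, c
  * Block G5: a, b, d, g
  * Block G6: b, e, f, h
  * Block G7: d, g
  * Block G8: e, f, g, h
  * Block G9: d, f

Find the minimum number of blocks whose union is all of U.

G3, G4, G5, and G8 cover everything between them: the union {a, b, c, d, e, f, g, h, i} is all of U.
No 3 of the 9 blocks cover everything (all 84 combinations miss at least one item), so 4 is optimal.

4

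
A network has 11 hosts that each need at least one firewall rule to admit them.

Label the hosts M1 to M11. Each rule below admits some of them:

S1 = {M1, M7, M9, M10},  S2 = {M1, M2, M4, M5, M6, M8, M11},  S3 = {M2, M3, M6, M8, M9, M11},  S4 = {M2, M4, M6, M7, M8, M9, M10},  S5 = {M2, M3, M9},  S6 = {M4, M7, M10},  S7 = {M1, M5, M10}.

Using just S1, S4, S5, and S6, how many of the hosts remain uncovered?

Union of S1, S4, S5, S6 = {M1, M2, M3, M4, M6, M7, M8, M9, M10}.
Not covered: M5, M11 — 2 hosts.

2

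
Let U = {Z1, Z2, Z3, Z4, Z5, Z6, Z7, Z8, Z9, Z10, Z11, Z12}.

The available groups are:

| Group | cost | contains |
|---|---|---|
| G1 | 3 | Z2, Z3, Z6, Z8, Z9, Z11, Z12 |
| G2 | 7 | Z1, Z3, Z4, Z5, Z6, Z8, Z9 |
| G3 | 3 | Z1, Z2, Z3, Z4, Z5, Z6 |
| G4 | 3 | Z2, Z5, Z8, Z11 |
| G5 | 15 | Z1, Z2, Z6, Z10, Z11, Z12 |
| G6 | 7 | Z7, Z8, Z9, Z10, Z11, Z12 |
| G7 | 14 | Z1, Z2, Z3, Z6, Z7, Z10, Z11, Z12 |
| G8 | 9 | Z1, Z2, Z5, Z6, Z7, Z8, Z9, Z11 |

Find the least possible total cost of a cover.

10

G3, G6 together cover every point (G3 ∪ G6 = {Z1, Z2, Z3, Z4, Z5, Z6, Z7, Z8, Z9, Z10, Z11, Z12}); total cost 3 + 7 = 10.
The greedy pick G1, G3, G6 costs 13; no covering selection beats 10.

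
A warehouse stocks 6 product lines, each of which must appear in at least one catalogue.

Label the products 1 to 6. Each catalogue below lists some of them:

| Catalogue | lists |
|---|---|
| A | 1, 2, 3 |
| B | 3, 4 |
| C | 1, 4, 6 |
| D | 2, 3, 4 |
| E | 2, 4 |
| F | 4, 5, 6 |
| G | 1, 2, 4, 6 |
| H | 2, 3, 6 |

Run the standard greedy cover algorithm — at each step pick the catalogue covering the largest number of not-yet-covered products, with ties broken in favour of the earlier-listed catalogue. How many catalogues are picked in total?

3

Greedy: pick G (covers 4 new) → pick A (covers 1 new) → pick F (covers 1 new). Total picks: 3.
(The true minimum cover uses only 2 catalogues, so greedy is not optimal here.)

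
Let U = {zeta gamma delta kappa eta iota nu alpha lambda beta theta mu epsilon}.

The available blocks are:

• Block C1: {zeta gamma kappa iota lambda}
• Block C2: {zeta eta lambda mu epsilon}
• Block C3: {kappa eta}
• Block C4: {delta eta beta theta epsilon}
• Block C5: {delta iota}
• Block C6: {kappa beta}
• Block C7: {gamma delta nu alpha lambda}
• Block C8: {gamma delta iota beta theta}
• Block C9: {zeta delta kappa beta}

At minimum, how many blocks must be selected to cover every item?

4

Take {C2, C7, C8, C9}. Their union is {zeta, gamma, delta, kappa, eta, iota, nu, alpha, lambda, beta, theta, mu, epsilon}, which is all 13 items.
No 3 of the 9 blocks cover everything (all 84 combinations miss at least one item), so 4 is optimal.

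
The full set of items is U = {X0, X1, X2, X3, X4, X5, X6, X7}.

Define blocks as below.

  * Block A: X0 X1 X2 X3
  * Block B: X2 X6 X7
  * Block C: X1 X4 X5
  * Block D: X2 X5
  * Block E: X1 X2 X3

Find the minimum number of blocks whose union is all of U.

A and B and C together: A ∪ B ∪ C = {X0, X1, X2, X3, X4, X5, X6, X7} — every item is covered.
Only A contains X0, so A is forced; the remaining 4 items need at least 2 more blocks (each remaining block adds at most 2) — so at least 3 blocks are needed, and 3 is optimal.

3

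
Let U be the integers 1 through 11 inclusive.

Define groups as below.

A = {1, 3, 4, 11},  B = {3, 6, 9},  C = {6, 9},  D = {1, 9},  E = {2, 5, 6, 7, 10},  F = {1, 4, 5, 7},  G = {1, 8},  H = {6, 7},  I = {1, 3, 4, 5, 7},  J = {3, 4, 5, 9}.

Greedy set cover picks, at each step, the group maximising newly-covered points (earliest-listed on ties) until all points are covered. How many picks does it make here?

Greedy: pick E (covers 5 new) → pick A (covers 4 new) → pick B (covers 1 new) → pick G (covers 1 new). Total picks: 4.

4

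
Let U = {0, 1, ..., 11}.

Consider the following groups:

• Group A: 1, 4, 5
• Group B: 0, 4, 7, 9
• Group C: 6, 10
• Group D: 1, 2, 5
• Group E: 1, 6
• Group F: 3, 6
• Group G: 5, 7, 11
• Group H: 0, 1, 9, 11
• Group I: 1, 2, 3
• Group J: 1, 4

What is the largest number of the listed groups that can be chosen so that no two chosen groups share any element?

C, G, J are pairwise disjoint (C={6,10}; G={5,7,11}; J={1,4}).
Every remaining group overlaps one of these, and no 4 of the listed groups are pairwise disjoint, so 3 is the maximum.

3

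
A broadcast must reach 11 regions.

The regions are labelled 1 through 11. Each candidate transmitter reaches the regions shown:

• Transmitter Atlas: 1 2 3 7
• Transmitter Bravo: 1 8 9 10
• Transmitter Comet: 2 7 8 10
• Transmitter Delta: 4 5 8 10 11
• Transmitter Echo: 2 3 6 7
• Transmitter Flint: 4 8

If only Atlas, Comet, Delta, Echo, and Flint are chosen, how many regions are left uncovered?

Union of Atlas, Comet, Delta, Echo, Flint = {1, 2, 3, 4, 5, 6, 7, 8, 10, 11}.
Not covered: 9 — 1 region.

1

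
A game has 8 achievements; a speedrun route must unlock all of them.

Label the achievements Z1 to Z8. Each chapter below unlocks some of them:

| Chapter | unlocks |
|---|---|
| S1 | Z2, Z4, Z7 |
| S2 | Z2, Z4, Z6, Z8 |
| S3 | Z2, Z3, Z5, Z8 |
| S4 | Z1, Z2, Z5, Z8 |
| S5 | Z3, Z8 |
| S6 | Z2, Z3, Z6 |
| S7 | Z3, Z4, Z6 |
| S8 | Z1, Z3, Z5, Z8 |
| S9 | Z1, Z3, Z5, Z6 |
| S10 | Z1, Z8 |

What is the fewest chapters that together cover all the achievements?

S1 and S4 and S9 together: S1 ∪ S4 ∪ S9 = {Z1, Z2, Z3, Z4, Z5, Z6, Z7, Z8} — every achievement is covered.
Only S1 contains Z7, so S1 is forced; the remaining 5 achievements need at least 2 more chapters (each remaining chapter adds at most 4) — so at least 3 chapters are needed, and 3 is optimal.

3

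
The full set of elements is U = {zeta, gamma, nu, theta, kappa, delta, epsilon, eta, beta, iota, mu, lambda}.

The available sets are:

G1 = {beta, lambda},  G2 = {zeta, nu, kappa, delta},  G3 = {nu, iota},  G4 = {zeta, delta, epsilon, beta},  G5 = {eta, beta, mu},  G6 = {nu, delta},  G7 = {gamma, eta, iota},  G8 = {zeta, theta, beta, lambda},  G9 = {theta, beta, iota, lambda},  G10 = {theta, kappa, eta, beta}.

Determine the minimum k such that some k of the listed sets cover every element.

G2, G4, G5, G7, and G8 cover everything between them: the union {zeta, gamma, nu, theta, kappa, delta, epsilon, eta, beta, iota, mu, lambda} is all of U.
No 4 of the 10 sets cover everything (all 210 combinations miss at least one element), so 5 is optimal.

5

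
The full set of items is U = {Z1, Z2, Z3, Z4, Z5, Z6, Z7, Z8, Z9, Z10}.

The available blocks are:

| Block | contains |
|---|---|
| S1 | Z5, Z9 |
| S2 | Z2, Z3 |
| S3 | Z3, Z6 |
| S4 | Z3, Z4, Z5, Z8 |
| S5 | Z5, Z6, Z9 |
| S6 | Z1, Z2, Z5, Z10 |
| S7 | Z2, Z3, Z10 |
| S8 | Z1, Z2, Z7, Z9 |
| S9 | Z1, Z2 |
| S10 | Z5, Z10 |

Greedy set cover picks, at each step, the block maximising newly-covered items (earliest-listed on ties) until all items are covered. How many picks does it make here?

Greedy: pick S4 (covers 4 new) → pick S8 (covers 4 new) → pick S3 (covers 1 new) → pick S6 (covers 1 new). Total picks: 4.

4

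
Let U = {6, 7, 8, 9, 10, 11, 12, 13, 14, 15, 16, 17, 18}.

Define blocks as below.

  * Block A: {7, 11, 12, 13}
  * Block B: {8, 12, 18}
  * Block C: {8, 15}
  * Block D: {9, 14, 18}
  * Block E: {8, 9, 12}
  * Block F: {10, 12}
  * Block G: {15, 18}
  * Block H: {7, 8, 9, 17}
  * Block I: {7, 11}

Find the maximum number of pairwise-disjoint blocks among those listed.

C, D, F, I are pairwise disjoint (C={8,15}; D={9,14,18}; F={10,12}; I={7,11}).
Every remaining block overlaps one of these, and no 5 of the listed blocks are pairwise disjoint, so 4 is the maximum.

4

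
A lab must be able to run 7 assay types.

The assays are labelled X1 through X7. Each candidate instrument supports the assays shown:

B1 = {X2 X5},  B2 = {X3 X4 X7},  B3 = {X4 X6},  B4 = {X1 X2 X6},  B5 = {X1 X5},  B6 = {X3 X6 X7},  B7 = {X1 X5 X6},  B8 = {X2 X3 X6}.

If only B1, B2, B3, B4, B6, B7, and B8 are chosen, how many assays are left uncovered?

Union of B1, B2, B3, B4, B6, B7, B8 = {X1, X2, X3, X4, X5, X6, X7} — that's every assay, so 0 are uncovered.

0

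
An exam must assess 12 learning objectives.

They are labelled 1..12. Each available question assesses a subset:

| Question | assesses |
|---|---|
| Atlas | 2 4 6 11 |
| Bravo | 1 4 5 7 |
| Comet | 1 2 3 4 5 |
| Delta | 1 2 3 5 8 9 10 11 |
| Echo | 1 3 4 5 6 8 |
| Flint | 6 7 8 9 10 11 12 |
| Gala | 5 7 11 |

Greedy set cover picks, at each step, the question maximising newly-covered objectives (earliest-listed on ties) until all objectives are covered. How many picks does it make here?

3

Greedy: pick Delta (covers 8 new) → pick Flint (covers 3 new) → pick Atlas (covers 1 new). Total picks: 3.
(The true minimum cover uses only 2 questions, so greedy is not optimal here.)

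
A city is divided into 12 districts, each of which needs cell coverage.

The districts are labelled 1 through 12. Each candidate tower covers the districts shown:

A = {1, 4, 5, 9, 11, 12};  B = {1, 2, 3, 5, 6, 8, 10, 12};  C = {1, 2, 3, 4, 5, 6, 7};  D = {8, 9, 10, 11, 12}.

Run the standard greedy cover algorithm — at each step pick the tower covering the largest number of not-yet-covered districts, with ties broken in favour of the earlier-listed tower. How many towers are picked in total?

Greedy: pick B (covers 8 new) → pick A (covers 3 new) → pick C (covers 1 new). Total picks: 3.
(The true minimum cover uses only 2 towers, so greedy is not optimal here.)

3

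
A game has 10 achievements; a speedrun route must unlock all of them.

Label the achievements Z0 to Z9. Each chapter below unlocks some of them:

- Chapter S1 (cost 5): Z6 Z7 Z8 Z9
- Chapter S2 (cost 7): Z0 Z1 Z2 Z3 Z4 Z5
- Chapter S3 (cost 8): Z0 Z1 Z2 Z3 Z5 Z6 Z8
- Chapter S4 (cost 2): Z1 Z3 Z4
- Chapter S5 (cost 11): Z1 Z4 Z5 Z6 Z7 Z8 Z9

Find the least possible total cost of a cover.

12

S1, S2 together cover every achievement (S1 ∪ S2 = {Z0, Z1, Z2, Z3, Z4, Z5, Z6, Z7, Z8, Z9}); total cost 5 + 7 = 12.
The greedy pick S4, S1, S2 costs 14; no covering selection beats 12.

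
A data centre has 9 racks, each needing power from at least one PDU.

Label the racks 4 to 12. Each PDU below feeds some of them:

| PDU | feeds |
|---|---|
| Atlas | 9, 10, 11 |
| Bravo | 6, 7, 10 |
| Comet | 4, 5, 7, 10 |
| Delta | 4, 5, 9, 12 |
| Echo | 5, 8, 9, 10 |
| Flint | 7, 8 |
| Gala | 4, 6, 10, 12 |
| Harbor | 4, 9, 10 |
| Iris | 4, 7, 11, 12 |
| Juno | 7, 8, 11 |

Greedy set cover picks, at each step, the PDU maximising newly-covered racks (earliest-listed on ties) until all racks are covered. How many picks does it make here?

4

Greedy: pick Comet (covers 4 new) → pick Atlas (covers 2 new) → pick Gala (covers 2 new) → pick Echo (covers 1 new). Total picks: 4.
(The true minimum cover uses only 3 PDUs, so greedy is not optimal here.)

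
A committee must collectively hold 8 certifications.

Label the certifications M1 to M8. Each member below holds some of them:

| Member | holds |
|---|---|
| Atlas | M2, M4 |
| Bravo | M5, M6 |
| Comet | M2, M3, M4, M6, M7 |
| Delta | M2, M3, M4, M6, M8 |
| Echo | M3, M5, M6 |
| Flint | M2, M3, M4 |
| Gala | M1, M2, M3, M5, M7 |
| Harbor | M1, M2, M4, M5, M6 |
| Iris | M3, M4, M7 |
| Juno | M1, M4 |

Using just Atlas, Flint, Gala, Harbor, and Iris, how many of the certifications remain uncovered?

Union of Atlas, Flint, Gala, Harbor, Iris = {M1, M2, M3, M4, M5, M6, M7}.
Not covered: M8 — 1 certification.

1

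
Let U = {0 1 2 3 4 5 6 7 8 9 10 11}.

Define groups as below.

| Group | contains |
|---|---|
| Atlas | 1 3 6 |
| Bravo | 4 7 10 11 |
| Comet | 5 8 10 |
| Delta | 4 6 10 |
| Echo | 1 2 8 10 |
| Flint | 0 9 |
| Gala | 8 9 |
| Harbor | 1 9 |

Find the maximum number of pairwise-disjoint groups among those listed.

3

Atlas, Bravo, Flint are pairwise disjoint (Atlas={1,3,6}; Bravo={4,7,10,11}; Flint={0,9}).
Every remaining group overlaps one of these, and no 4 of the listed groups are pairwise disjoint, so 3 is the maximum.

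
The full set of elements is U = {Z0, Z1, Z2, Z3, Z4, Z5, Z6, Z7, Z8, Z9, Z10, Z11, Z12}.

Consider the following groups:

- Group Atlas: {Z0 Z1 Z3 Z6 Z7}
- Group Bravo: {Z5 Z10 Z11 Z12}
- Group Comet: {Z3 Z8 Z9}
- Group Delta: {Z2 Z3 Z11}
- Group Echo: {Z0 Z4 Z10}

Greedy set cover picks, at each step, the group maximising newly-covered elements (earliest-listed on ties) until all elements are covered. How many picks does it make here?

Greedy: pick Atlas (covers 5 new) → pick Bravo (covers 4 new) → pick Comet (covers 2 new) → pick Delta (covers 1 new) → pick Echo (covers 1 new). Total picks: 5.

5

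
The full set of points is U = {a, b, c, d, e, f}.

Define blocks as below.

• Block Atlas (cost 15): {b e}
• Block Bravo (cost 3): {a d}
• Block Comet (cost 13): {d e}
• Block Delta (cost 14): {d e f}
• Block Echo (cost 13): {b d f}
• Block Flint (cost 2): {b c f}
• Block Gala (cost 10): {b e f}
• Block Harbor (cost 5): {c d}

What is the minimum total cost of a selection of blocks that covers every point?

15

Bravo, Flint, Gala together cover every point (Bravo ∪ Flint ∪ Gala = {a, b, c, d, e, f}); total cost 3 + 2 + 10 = 15.
No covering selection has total cost below 15.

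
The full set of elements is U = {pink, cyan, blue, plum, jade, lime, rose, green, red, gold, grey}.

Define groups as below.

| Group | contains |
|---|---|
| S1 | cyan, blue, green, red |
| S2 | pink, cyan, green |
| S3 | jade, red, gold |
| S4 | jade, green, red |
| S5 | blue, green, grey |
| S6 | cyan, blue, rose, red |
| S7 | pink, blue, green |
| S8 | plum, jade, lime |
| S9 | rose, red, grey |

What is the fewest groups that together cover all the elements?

5

S1, S3, S7, S8, and S9 cover everything between them: the union {pink, cyan, blue, plum, jade, lime, rose, green, red, gold, grey} is all of U.
No 4 of the 9 groups cover everything (all 126 combinations miss at least one element), so 5 is optimal.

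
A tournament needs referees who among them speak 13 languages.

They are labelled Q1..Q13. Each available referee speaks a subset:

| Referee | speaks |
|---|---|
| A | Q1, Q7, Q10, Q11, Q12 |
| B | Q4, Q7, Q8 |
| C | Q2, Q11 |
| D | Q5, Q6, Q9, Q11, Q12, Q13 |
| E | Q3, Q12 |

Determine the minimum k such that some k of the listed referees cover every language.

5

Take {A, B, C, D, E}. Their union is {Q1, Q2, Q3, Q4, Q5, Q6, Q7, Q8, Q9, Q10, Q11, Q12, Q13}, which is all 13 languages.
No 4 of the 5 referees cover everything (all 5 combinations miss at least one language), so 5 is optimal.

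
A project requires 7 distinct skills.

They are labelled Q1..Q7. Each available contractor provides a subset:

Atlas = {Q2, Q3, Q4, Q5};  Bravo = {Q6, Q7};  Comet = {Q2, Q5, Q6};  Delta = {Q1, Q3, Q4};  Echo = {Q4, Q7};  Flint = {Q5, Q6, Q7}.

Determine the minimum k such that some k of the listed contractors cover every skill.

3

Take {Atlas, Bravo, Delta}. Their union is {Q1, Q2, Q3, Q4, Q5, Q6, Q7}, which is all 7 skills.
Only Delta contains Q1, so Delta is forced; the remaining 4 skills need at least 2 more contractors (each remaining contractor adds at most 3) — so at least 3 contractors are needed, and 3 is optimal.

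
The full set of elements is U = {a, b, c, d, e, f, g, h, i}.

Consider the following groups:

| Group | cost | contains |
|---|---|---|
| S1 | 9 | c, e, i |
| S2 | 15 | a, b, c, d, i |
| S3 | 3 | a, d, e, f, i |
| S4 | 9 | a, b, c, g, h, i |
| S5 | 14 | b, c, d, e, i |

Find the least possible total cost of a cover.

S3, S4 together cover every element (S3 ∪ S4 = {a, b, c, d, e, f, g, h, i}); total cost 3 + 9 = 12.
No covering selection has total cost below 12.

12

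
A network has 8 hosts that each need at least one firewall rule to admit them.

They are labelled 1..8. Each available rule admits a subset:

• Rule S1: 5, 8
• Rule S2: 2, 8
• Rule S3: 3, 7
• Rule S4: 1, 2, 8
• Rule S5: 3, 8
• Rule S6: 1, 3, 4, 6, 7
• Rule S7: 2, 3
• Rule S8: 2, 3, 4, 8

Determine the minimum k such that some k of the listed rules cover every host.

S1 and S2 and S6 together: S1 ∪ S2 ∪ S6 = {1, 2, 3, 4, 5, 6, 7, 8} — every host is covered.
Only S1 contains 5, so S1 is forced; the remaining 6 hosts need at least 2 more rules (each remaining rule adds at most 5) — so at least 3 rules are needed, and 3 is optimal.

3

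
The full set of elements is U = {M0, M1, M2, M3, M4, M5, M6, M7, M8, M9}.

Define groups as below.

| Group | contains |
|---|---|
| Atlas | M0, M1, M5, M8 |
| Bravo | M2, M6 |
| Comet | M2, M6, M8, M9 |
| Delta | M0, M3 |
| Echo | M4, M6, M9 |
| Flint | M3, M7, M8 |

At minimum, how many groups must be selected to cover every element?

4

Atlas, Bravo, Echo, and Flint cover everything between them: the union {M0, M1, M2, M3, M4, M5, M6, M7, M8, M9} is all of U.
Only Flint contains M7, so Flint is forced; the remaining 7 elements need at least 3 more groups (each remaining group adds at most 3) — so at least 4 groups are needed, and 4 is optimal.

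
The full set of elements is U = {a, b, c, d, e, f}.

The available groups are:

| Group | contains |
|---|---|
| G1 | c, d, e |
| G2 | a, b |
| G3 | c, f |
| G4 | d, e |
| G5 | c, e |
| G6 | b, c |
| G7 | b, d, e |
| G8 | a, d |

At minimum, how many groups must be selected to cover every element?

Take {G2, G3, G4}. Their union is {a, b, c, d, e, f}, which is all 6 elements.
Only G3 contains f, so G3 is forced; the remaining 4 elements need at least 2 more groups (each remaining group adds at most 3) — so at least 3 groups are needed, and 3 is optimal.

3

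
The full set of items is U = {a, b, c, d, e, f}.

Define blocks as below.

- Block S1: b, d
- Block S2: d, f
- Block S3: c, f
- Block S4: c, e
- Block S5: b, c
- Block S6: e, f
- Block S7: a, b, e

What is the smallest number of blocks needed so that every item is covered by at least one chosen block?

S2 and S5 and S7 together: S2 ∪ S5 ∪ S7 = {a, b, c, d, e, f} — every item is covered.
Only S7 contains a, so S7 is forced; the remaining 3 items need at least 2 more blocks (each remaining block adds at most 2) — so at least 3 blocks are needed, and 3 is optimal.

3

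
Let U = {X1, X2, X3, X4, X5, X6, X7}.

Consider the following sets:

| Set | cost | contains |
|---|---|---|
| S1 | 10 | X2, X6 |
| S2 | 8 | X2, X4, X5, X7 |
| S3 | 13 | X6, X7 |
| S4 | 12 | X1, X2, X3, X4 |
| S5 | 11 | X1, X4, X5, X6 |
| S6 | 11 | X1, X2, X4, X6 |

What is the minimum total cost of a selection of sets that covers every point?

S1, S2, S4 together cover every point (S1 ∪ S2 ∪ S4 = {X1, X2, X3, X4, X5, X6, X7}); total cost 10 + 8 + 12 = 30.
The greedy pick S2, S5, S4 costs 31; no covering selection beats 30.

30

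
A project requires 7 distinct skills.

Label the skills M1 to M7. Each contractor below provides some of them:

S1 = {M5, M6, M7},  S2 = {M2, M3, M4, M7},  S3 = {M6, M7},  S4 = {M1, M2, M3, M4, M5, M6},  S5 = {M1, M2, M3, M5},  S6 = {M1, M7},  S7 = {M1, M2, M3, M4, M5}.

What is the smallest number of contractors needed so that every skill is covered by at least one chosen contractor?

S1 and S4 together: S1 ∪ S4 = {M1, M2, M3, M4, M5, M6, M7} — every skill is covered.
No single contractor has all 7 skills (the largest, S4, has 6), so 2 is optimal.

2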